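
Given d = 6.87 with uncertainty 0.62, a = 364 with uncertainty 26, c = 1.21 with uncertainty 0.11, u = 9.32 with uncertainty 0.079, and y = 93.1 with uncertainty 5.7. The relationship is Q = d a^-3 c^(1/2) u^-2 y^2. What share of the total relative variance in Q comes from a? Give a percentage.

(δQ/Q)² = (1·δd/d)² + (-3·δa/a)² + (½·δc/c)² + (-2·δu/u)² + (2·δy/y)²
  d term: (1×0.0902)² = 0.00814
  a term: (-3×0.0714)² = 0.0459
  c term: (0.5×0.0909)² = 0.00207
  u term: (-2×0.00848)² = 0.000287
  y term: (2×0.0612)² = 0.0150
Total = 0.0714. Share from a = 0.0459/0.0714 = 0.643.

64.3%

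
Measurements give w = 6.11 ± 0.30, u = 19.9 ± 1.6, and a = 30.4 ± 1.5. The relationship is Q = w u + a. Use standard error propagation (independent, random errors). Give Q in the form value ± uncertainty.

Let p = w·u = 122. δp/p = √((1·δw/w)² + (1·δu/u)²) = √(0.00241 + 0.00646) = 0.0942, so δp = 11.5.
Q = p + a: δQ = √(δp² + δa²) = √(131 + 2.25) = 11.6
Q = 152.

152 ± 11.6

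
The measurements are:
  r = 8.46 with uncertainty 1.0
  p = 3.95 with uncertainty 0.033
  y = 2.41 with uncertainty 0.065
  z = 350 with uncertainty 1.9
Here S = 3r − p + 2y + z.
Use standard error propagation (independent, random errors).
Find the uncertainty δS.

3.55

Absolute uncertainties add in quadrature for a linear combination:
  (3·δr)² = 9.00;  (δp)² = 0.00109;  (2·δy)² = 0.0169;  (δz)² = 3.61
δS = √(12.6) = 3.55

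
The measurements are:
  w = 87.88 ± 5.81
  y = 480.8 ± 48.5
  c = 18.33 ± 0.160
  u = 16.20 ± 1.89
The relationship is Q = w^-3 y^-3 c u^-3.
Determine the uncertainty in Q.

2.88e-17

Products/powers → add relative errors in quadrature, weighted by exponent:
  (-3·δw/w)² = (-3×0.0661)² = 0.0393;  (-3·δy/y)² = (-3×0.101)² = 0.0916;  (1·δc/c)² = (1×0.00873)² = 7.62e-05;  (-3·δu/u)² = (-3×0.117)² = 0.122
δQ/Q = √(0.253) = 0.503
Q = 5.715e-17, so δQ = 0.503 × 5.715e-17 = 2.88e-17.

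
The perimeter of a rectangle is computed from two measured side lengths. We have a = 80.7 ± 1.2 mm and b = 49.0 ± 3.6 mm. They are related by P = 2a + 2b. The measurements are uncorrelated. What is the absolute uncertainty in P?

Sums and differences: (δP)² = Σ (cᵢ δxᵢ)².
  (2·δa)² = 5.76;  (2·δb)² = 51.8
δP = √(57.6) = 7.59 mm

7.59 mm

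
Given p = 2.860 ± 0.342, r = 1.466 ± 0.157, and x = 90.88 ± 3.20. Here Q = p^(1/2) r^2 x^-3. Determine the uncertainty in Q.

Relative error in a monomial: (δQ/Q)² = Σ (nᵢ · δxᵢ/xᵢ)².
  (½·δp/p)² = (0.5×0.120)² = 0.00357;  (2·δr/r)² = (2×0.107)² = 0.0459;  (-3·δx/x)² = (-3×0.0352)² = 0.0112
δQ/Q = √(0.0606) = 0.246
Q = 4.842e-06, so δQ = 0.246 × 4.842e-06 = 1.19e-06.

1.19e-06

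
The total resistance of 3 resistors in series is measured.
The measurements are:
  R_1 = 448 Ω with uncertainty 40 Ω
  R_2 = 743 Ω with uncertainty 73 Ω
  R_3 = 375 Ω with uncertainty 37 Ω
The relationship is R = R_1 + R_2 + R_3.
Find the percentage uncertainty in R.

Sums and differences: (δR)² = Σ (cᵢ δxᵢ)².
  (δR_1)² = 1600;  (δR_2)² = 5330;  (δR_3)² = 1370
δR = √(8300) = 91.1 Ω
R = 1570 Ω, so δR/R = 91.1/1570 = 0.0582.

5.82%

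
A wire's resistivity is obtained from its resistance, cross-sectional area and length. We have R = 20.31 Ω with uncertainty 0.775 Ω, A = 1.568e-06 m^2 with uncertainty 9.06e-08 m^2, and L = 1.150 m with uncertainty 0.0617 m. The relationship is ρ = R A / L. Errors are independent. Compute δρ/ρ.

Each factor contributes (exponent × relative error)² to (δρ/ρ)²:
  (1·δR/R)² = (1×0.0382)² = 0.00146;  (1·δA/A)² = (1×0.0578)² = 0.00334;  (-1·δL/L)² = (-1×0.0537)² = 0.00288
δρ/ρ = √(0.00767) = 0.0876

0.0876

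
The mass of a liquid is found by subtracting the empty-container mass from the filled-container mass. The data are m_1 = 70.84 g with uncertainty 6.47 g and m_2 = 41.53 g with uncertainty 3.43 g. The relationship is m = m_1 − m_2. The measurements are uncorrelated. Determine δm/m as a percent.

25.0%

Each term contributes (cᵢ δxᵢ)² to (δm)²:
  (δm_1)² = 41.9;  (δm_2)² = 11.8
δm = √(53.6) = 7.32 g
m = 29.31 g, so δm/m = 7.32/29.31 = 0.250.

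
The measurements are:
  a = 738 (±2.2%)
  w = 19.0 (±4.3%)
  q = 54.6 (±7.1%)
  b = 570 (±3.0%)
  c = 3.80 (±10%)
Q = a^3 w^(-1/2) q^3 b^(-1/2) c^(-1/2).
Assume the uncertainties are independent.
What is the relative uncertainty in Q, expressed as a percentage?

Products/powers → add relative errors in quadrature, weighted by exponent:
  (3·δa/a)² = (3×0.0220)² = 0.00436;  (−½·δw/w)² = (-0.5×0.0430)² = 0.000462;  (3·δq/q)² = (3×0.0710)² = 0.0454;  (−½·δb/b)² = (-0.5×0.0300)² = 0.000225;  (−½·δc/c)² = (-0.5×0.100)² = 0.00250
δQ/Q = √(0.0529) = 0.230

23.0%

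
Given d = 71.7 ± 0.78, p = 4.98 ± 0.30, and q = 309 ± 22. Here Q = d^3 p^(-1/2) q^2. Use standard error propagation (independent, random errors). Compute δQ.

2.35e+09

Relative error in a monomial: (δQ/Q)² = Σ (nᵢ · δxᵢ/xᵢ)².
  (3·δd/d)² = (3×0.0109)² = 0.00107;  (−½·δp/p)² = (-0.5×0.0602)² = 0.000907;  (2·δq/q)² = (2×0.0712)² = 0.0203
δQ/Q = √(0.0222) = 0.149
Q = 1.58e+10, so δQ = 0.149 × 1.58e+10 = 2.35e+09.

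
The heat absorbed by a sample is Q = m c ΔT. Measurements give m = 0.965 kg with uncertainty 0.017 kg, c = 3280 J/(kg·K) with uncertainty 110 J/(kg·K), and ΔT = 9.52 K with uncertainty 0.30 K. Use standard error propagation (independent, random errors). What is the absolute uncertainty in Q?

For a monomial Q ∝ m, c, ΔT, fractional errors add in quadrature:
  (1·δm/m)² = (1×0.0176)² = 0.000310;  (1·δc/c)² = (1×0.0335)² = 0.00112;  (1·δΔT/ΔT)² = (1×0.0315)² = 0.000993
δQ/Q = √(0.00243) = 0.0493
Q = 30100 J, so δQ = 0.0493 × 30100 = 1480 J.

1480 J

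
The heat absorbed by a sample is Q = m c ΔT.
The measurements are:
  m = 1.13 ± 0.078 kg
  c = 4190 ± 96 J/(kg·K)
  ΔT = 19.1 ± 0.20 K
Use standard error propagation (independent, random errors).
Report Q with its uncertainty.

Since Q is a product/quotient, work with relative uncertainties:
  (1·δm/m)² = (1×0.0690)² = 0.00476;  (1·δc/c)² = (1×0.0229)² = 0.000525;  (1·δΔT/ΔT)² = (1×0.0105)² = 0.000110
δQ/Q = √(0.00540) = 0.0735
Q = 90400 J, so δQ = 0.0735 × 90400 = 6640 J.

90400 ± 6640 J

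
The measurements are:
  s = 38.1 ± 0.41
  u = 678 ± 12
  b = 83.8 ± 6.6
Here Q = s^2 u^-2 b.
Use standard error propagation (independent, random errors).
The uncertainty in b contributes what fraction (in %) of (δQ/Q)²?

78.3%

(δQ/Q)² = (2·δs/s)² + (-2·δu/u)² + (1·δb/b)²
  s term: (2×0.0108)² = 0.000463
  u term: (-2×0.0177)² = 0.00125
  b term: (1×0.0788)² = 0.00620
Total = 0.00792. Share from b = 0.00620/0.00792 = 0.783.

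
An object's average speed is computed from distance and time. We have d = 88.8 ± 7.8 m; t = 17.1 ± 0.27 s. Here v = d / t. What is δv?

Products/powers → add relative errors in quadrature, weighted by exponent:
  (1·δd/d)² = (1×0.0878)² = 0.00772;  (-1·δt/t)² = (-1×0.0158)² = 0.000249
δv/v = √(0.00796) = 0.0892
v = 5.19 m/s, so δv = 0.0892 × 5.19 = 0.463 m/s.

0.463 m/s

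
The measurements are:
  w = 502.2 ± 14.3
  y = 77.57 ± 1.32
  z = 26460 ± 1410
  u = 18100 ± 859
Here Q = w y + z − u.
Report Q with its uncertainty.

Let p = w·y = 38960. δp/p = √((1·δw/w)² + (1·δy/y)²) = √(0.000811 + 0.000290) = 0.0332, so δp = 1290.
Q = p + z − u: δQ = √(δp² + δz² + δu²) = √(1.67e+06 + 1.99e+06 + 7.38e+05) = 2100
Q = 47320.

47320 ± 2100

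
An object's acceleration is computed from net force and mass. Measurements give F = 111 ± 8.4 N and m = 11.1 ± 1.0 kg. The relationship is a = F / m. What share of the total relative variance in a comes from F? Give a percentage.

(δa/a)² = (1·δF/F)² + (-1·δm/m)²
  F term: (1×0.0757)² = 0.00573
  m term: (-1×0.0901)² = 0.00812
Total = 0.0138. Share from F = 0.00573/0.0138 = 0.414.

41.4%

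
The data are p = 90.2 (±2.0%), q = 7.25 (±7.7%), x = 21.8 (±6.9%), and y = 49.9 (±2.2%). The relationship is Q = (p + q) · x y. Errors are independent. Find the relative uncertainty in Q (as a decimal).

0.0750

Let u = p + q = 97.5. δu = √(δp² + δq²) = √(3.25 + 0.312) = 1.89, so δu/u = 0.0194.
Q is then a monomial in u, x, y:
δQ/Q = √((δu/u)² + (1·δx/x)² + (1·δy/y)²) = √(0.000376 + 0.00476 + 0.000484) = 0.0750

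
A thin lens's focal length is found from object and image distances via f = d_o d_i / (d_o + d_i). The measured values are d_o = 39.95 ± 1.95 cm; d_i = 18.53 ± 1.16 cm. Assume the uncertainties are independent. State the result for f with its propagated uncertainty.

∂f/∂d_o = (d_i/(d_o+d_i))² = 0.100;  ∂f/∂d_i = (d_o/(d_o+d_i))² = 0.467
δf = √((∂f/∂d_o · δd_o)² + (∂f/∂d_i · δd_i)²) = √(0.0383 + 0.293) = 0.576 cm
f = 12.66 cm.

12.66 ± 0.576 cm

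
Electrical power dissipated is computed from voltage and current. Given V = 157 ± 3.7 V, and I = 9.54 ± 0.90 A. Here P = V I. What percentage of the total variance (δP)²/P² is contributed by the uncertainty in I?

(δP/P)² = (1·δV/V)² + (1·δI/I)²
  V term: (1×0.0236)² = 0.000555
  I term: (1×0.0943)² = 0.00890
Total = 0.00946. Share from I = 0.00890/0.00946 = 0.941.

94.1%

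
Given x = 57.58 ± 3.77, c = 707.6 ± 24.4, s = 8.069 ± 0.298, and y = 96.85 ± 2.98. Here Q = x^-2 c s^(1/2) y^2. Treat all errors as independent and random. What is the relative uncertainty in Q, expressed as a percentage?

Q is a product of powers, so relative uncertainties combine in quadrature:
  (-2·δx/x)² = (-2×0.0655)² = 0.0171;  (1·δc/c)² = (1×0.0345)² = 0.00119;  (½·δs/s)² = (0.5×0.0369)² = 0.000341;  (2·δy/y)² = (2×0.0308)² = 0.00379
δQ/Q = √(0.0225) = 0.150

15.0%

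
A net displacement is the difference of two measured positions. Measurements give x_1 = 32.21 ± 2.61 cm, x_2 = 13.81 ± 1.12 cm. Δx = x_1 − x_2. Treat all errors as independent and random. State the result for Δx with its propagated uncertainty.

Each term contributes (cᵢ δxᵢ)² to (δΔx)²:
  (δx_1)² = 6.81;  (δx_2)² = 1.25
δΔx = √(8.07) = 2.84 cm
Δx = 18.40 cm.

18.40 ± 2.84 cm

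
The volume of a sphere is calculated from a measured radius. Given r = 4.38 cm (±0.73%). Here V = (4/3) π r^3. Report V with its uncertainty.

V ∝ r^3, so δV/V = |3| · δr/r = 3 × 0.00730 = 0.0219.
V = 352 cm^3, so δV = 0.0219 × 352 = 7.71 cm^3.

352 ± 7.71 cm^3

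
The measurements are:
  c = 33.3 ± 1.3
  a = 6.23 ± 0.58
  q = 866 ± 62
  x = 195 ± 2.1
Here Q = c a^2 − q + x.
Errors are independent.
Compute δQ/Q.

0.408

Let p = c·a^2 = 1290. δp/p = √((1·δc/c)² + (2·δa/a)²) = √(0.00152 + 0.0347) = 0.190, so δp = 246.
Q = p − q + x: δQ = √(δp² + δq² + δx²) = √(60500 + 3840 + 4.41) = 254
Q = 621, so δQ/Q = 254/621 = 0.408.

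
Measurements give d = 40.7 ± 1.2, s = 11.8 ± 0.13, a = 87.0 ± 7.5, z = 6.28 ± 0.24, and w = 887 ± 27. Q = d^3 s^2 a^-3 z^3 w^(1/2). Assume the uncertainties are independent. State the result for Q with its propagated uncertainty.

(1.05 ± 0.313) × 10^5

Q is a product of powers, so relative uncertainties combine in quadrature:
  (3·δd/d)² = (3×0.0295)² = 0.00782;  (2·δs/s)² = (2×0.0110)² = 0.000485;  (-3·δa/a)² = (-3×0.0862)² = 0.0669;  (3·δz/z)² = (3×0.0382)² = 0.0131;  (½·δw/w)² = (0.5×0.0304)² = 0.000232
δQ/Q = √(0.0886) = 0.298
Q = 1.05e+05, so δQ = 0.298 × 1.05e+05 = 31300.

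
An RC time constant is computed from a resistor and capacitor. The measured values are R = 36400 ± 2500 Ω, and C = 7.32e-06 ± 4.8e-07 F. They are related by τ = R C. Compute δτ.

For a monomial τ ∝ R, C, fractional errors add in quadrature:
  (1·δR/R)² = (1×0.0687)² = 0.00472;  (1·δC/C)² = (1×0.0656)² = 0.00430
δτ/τ = √(0.00902) = 0.0950
τ = 0.266 s, so δτ = 0.0950 × 0.266 = 0.0253 s.

0.0253 s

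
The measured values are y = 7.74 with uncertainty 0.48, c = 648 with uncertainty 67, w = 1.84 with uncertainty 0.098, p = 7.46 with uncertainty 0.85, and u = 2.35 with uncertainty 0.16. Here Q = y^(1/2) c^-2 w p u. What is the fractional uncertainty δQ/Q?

0.253

Since Q is a product/quotient, work with relative uncertainties:
  (½·δy/y)² = (0.5×0.0620)² = 0.000961;  (-2·δc/c)² = (-2×0.103)² = 0.0428;  (1·δw/w)² = (1×0.0533)² = 0.00284;  (1·δp/p)² = (1×0.114)² = 0.0130;  (1·δu/u)² = (1×0.0681)² = 0.00464
δQ/Q = √(0.0642) = 0.253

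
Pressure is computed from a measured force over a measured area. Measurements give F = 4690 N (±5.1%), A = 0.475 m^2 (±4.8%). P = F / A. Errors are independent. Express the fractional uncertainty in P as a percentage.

Since P is a product/quotient, work with relative uncertainties:
  (1·δF/F)² = (1×0.0510)² = 0.00260;  (-1·δA/A)² = (-1×0.0480)² = 0.00230
δP/P = √(0.00490) = 0.0700

7.00%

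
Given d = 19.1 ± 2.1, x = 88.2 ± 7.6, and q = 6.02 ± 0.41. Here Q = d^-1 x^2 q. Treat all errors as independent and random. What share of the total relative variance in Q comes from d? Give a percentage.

(δQ/Q)² = (-1·δd/d)² + (2·δx/x)² + (1·δq/q)²
  d term: (-1×0.110)² = 0.0121
  x term: (2×0.0862)² = 0.0297
  q term: (1×0.0681)² = 0.00464
Total = 0.0464. Share from d = 0.0121/0.0464 = 0.260.

26.0%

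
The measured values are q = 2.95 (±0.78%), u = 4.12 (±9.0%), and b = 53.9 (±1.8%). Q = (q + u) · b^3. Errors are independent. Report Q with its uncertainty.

(1.11 ± 0.0834) × 10^6

Let w = q + u = 7.07. δw = √(δq² + δu²) = √(0.000529 + 0.137) = 0.372, so δw/w = 0.0525.
Q is then a monomial in w, b:
δQ/Q = √((δw/w)² + (3·δb/b)²) = √(0.00276 + 0.00292) = 0.0753
Q = 1.11e+06, so δQ = 0.0753 × 1.11e+06 = 83400.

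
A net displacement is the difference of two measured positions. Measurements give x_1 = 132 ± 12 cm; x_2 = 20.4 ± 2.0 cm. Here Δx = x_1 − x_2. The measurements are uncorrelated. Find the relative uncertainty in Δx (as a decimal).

0.109

Sums and differences: (δΔx)² = Σ (cᵢ δxᵢ)².
  (δx_1)² = 144;  (δx_2)² = 4.00
δΔx = √(148) = 12.2 cm
Δx = 112 cm, so δΔx/Δx = 12.2/112 = 0.109.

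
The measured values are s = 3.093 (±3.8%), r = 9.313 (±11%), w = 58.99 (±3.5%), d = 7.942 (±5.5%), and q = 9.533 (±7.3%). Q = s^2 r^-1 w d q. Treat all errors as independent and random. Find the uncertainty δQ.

For a monomial Q ∝ s^2, r^-1, w, d, q, fractional errors add in quadrature:
  (2·δs/s)² = (2×0.0380)² = 0.00578;  (-1·δr/r)² = (-1×0.110)² = 0.0121;  (1·δw/w)² = (1×0.0350)² = 0.00123;  (1·δd/d)² = (1×0.0550)² = 0.00302;  (1·δq/q)² = (1×0.0730)² = 0.00533
δQ/Q = √(0.0275) = 0.166
Q = 4588, so δQ = 0.166 × 4588 = 760.

760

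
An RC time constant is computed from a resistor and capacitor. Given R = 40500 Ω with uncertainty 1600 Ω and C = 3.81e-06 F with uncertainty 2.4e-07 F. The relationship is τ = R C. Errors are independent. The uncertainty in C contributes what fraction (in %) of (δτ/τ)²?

71.8%

(δτ/τ)² = (1·δR/R)² + (1·δC/C)²
  R term: (1×0.0395)² = 0.00156
  C term: (1×0.0630)² = 0.00397
Total = 0.00553. Share from C = 0.00397/0.00553 = 0.718.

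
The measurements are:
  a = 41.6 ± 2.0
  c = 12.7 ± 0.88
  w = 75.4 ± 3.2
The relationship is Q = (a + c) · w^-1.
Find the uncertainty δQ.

Let u = a + c = 54.3. δu = √(δa² + δc²) = √(4.00 + 0.774) = 2.19, so δu/u = 0.0402.
Q is then a monomial in u, w:
δQ/Q = √((δu/u)² + (-1·δw/w)²) = √(0.00162 + 0.00180) = 0.0585
Q = 0.720, so δQ = 0.0585 × 0.720 = 0.0421.

0.0421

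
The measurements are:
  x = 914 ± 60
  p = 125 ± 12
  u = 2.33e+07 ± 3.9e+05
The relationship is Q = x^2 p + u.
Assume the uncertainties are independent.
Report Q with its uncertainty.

Let w = x^2·p = 1.04e+08. δw/w = √((2·δx/x)² + (1·δp/p)²) = √(0.0172 + 0.00922) = 0.163, so δw = 1.7e+07.
Q = w + u: δQ = √(δw² + δu²) = √(2.88e+14 + 1.52e+11) = 1.7e+07
Q = 1.28e+08.

(1.28 ± 0.170) × 10^8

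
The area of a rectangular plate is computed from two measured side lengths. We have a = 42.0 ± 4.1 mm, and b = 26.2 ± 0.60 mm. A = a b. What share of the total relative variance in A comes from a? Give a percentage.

94.8%

(δA/A)² = (1·δa/a)² + (1·δb/b)²
  a term: (1×0.0976)² = 0.00953
  b term: (1×0.0229)² = 0.000524
Total = 0.0101. Share from a = 0.00953/0.0101 = 0.948.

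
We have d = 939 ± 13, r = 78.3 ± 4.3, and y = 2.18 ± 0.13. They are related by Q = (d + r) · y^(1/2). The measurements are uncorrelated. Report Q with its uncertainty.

1500 ± 49.1

Let u = d + r = 1020. δu = √(δd² + δr²) = √(169 + 18.5) = 13.7, so δu/u = 0.0135.
Q is then a monomial in u, y:
δQ/Q = √((δu/u)² + (½·δy/y)²) = √(0.000181 + 0.000889) = 0.0327
Q = 1500, so δQ = 0.0327 × 1500 = 49.1.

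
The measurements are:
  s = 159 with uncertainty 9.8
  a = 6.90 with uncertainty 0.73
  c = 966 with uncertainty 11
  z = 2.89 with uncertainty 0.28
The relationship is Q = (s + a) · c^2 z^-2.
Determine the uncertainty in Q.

3.78e+06

Let u = s + a = 166. δu = √(δs² + δa²) = √(96.0 + 0.533) = 9.83, so δu/u = 0.0592.
Q is then a monomial in u, c, z:
δQ/Q = √((δu/u)² + (2·δc/c)² + (-2·δz/z)²) = √(0.00351 + 0.000519 + 0.0375) = 0.204
Q = 1.85e+07, so δQ = 0.204 × 1.85e+07 = 3.78e+06.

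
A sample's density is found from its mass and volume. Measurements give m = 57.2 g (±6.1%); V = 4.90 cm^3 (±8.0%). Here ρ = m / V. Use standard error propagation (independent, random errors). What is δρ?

1.17 g/cm^3

Relative error in a monomial: (δρ/ρ)² = Σ (nᵢ · δxᵢ/xᵢ)².
  (1·δm/m)² = (1×0.0610)² = 0.00372;  (-1·δV/V)² = (-1×0.0800)² = 0.00640
δρ/ρ = √(0.0101) = 0.101
ρ = 11.7 g/cm^3, so δρ = 0.101 × 11.7 = 1.17 g/cm^3.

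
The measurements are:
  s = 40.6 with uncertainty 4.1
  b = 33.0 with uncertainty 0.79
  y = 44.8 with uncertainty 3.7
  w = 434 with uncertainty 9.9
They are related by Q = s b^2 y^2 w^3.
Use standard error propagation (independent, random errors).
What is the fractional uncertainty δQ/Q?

Relative error in a monomial: (δQ/Q)² = Σ (nᵢ · δxᵢ/xᵢ)².
  (1·δs/s)² = (1×0.101)² = 0.0102;  (2·δb/b)² = (2×0.0239)² = 0.00229;  (2·δy/y)² = (2×0.0826)² = 0.0273;  (3·δw/w)² = (3×0.0228)² = 0.00468
δQ/Q = √(0.0445) = 0.211

0.211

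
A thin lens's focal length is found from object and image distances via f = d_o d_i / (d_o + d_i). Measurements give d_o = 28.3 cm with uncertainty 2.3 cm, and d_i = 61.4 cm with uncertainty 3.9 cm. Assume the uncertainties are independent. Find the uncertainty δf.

∂f/∂d_o = (d_i/(d_o+d_i))² = 0.469;  ∂f/∂d_i = (d_o/(d_o+d_i))² = 0.0995
δf = √((∂f/∂d_o · δd_o)² + (∂f/∂d_i · δd_i)²) = √(1.16 + 0.151) = 1.15 cm

1.15 cm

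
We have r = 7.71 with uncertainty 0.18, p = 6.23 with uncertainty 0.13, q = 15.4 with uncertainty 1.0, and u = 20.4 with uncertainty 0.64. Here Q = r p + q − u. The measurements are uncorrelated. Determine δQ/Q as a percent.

Let w = r·p = 48.0. δw/w = √((1·δr/r)² + (1·δp/p)²) = √(0.000545 + 0.000435) = 0.0313, so δw = 1.50.
Q = w + q − u: δQ = √(δw² + δq² + δu²) = √(2.26 + 1.00 + 0.410) = 1.92
Q = 43.0, so δQ/Q = 1.92/43.0 = 0.0445.

4.45%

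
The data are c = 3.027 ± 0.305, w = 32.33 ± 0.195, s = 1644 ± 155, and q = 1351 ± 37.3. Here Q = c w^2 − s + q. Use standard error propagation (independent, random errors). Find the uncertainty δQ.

Let p = c·w^2 = 3164. δp/p = √((1·δc/c)² + (2·δw/w)²) = √(0.0102 + 0.000146) = 0.101, so δp = 321.
Q = p − s + q: δQ = √(δp² + δs² + δq²) = √(1.03e+05 + 24000 + 1390) = 358

358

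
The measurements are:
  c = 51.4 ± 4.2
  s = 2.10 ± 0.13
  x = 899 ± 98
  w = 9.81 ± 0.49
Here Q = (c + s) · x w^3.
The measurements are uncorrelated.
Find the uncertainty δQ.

Let u = c + s = 53.5. δu = √(δc² + δs²) = √(17.6 + 0.0169) = 4.20, so δu/u = 0.0785.
Q is then a monomial in u, x, w:
δQ/Q = √((δu/u)² + (1·δx/x)² + (3·δw/w)²) = √(0.00617 + 0.0119 + 0.0225) = 0.201
Q = 4.54e+07, so δQ = 0.201 × 4.54e+07 = 9.14e+06.

9.14e+06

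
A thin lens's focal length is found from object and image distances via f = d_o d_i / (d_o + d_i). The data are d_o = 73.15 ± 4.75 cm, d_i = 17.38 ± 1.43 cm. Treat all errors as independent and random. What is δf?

0.950 cm

∂f/∂d_o = (d_i/(d_o+d_i))² = 0.0369;  ∂f/∂d_i = (d_o/(d_o+d_i))² = 0.653
δf = √((∂f/∂d_o · δd_o)² + (∂f/∂d_i · δd_i)²) = √(0.0306 + 0.872) = 0.950 cm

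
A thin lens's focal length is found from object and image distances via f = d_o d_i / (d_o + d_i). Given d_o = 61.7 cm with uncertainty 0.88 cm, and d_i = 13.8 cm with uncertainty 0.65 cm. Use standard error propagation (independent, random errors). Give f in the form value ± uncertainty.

11.3 ± 0.435 cm

∂f/∂d_o = (d_i/(d_o+d_i))² = 0.0334;  ∂f/∂d_i = (d_o/(d_o+d_i))² = 0.668
δf = √((∂f/∂d_o · δd_o)² + (∂f/∂d_i · δd_i)²) = √(0.000864 + 0.188) = 0.435 cm
f = 11.3 cm.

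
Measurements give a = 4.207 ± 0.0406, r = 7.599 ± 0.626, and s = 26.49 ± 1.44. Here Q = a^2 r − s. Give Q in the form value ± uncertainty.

Let p = a^2·r = 134.5. δp/p = √((2·δa/a)² + (1·δr/r)²) = √(0.000373 + 0.00679) = 0.0846, so δp = 11.4.
Q = p − s: δQ = √(δp² + δs²) = √(129 + 2.07) = 11.5
Q = 108.0.

108.0 ± 11.5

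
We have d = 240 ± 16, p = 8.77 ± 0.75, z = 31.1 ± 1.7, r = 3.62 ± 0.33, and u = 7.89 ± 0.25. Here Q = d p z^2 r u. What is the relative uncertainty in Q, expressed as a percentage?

Since Q is a product/quotient, work with relative uncertainties:
  (1·δd/d)² = (1×0.0667)² = 0.00444;  (1·δp/p)² = (1×0.0855)² = 0.00731;  (2·δz/z)² = (2×0.0547)² = 0.0120;  (1·δr/r)² = (1×0.0912)² = 0.00831;  (1·δu/u)² = (1×0.0317)² = 0.00100
δQ/Q = √(0.0330) = 0.182

18.2%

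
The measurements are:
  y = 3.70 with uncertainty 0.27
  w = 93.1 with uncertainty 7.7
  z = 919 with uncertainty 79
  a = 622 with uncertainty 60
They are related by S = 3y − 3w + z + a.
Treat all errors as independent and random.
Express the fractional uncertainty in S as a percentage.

S is a linear combination, so absolute uncertainties add in quadrature:
  (3·δy)² = 0.656;  (3·δw)² = 534;  (δz)² = 6240;  (δa)² = 3600
δS = √(10400) = 102
S = 1270, so δS/S = 102/1270 = 0.0800.

8.00%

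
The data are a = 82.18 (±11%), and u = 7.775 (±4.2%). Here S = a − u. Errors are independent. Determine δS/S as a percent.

12.2%

Absolute uncertainties add in quadrature for a linear combination:
  (δa)² = 81.7;  (δu)² = 0.107
δS = √(81.8) = 9.05
S = 74.41, so δS/S = 9.05/74.41 = 0.122.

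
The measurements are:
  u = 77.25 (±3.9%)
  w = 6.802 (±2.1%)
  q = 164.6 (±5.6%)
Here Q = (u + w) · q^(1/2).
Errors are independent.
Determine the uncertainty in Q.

Let h = u + w = 84.05. δh = √(δu² + δw²) = √(9.08 + 0.0204) = 3.02, so δh/h = 0.0359.
Q is then a monomial in h, q:
δQ/Q = √((δh/h)² + (½·δq/q)²) = √(0.00129 + 0.000784) = 0.0455
Q = 1078, so δQ = 0.0455 × 1078 = 49.1.

49.1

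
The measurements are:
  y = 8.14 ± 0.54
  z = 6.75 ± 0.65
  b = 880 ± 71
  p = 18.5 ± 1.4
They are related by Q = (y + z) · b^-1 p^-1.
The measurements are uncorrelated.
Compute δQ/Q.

0.124

Let u = y + z = 14.9. δu = √(δy² + δz²) = √(0.292 + 0.423) = 0.845, so δu/u = 0.0568.
Q is then a monomial in u, b, p:
δQ/Q = √((δu/u)² + (-1·δb/b)² + (-1·δp/p)²) = √(0.00322 + 0.00651 + 0.00573) = 0.124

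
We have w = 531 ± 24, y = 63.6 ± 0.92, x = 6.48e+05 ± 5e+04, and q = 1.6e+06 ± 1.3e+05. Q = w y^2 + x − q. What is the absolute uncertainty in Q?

Let p = w·y^2 = 2.15e+06. δp/p = √((1·δw/w)² + (2·δy/y)²) = √(0.00204 + 0.000837) = 0.0537, so δp = 1.15e+05.
Q = p + x − q: δQ = √(δp² + δx² + δq²) = √(1.33e+10 + 2.5e+09 + 1.69e+10) = 1.81e+05

1.81e+05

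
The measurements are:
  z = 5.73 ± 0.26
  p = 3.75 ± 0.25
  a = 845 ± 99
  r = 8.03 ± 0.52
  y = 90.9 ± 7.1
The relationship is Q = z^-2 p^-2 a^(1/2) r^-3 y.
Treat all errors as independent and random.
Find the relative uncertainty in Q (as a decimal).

0.271

For a monomial Q ∝ z^-2, p^-2, a^(1/2), r^-3, y, fractional errors add in quadrature:
  (-2·δz/z)² = (-2×0.0454)² = 0.00824;  (-2·δp/p)² = (-2×0.0667)² = 0.0178;  (½·δa/a)² = (0.5×0.117)² = 0.00343;  (-3·δr/r)² = (-3×0.0648)² = 0.0377;  (1·δy/y)² = (1×0.0781)² = 0.00610
δQ/Q = √(0.0733) = 0.271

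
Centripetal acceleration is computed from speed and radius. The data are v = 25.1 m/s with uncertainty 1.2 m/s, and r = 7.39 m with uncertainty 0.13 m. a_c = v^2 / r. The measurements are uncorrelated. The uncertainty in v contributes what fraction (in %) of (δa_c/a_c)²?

96.7%

(δa_c/a_c)² = (2·δv/v)² + (-1·δr/r)²
  v term: (2×0.0478)² = 0.00914
  r term: (-1×0.0176)² = 0.000309
Total = 0.00945. Share from v = 0.00914/0.00945 = 0.967.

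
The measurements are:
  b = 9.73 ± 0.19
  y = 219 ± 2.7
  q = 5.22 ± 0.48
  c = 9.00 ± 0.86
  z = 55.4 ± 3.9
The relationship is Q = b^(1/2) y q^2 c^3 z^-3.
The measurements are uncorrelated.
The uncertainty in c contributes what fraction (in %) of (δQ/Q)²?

51.1%

(δQ/Q)² = (½·δb/b)² + (1·δy/y)² + (2·δq/q)² + (3·δc/c)² + (-3·δz/z)²
  b term: (0.5×0.0195)² = 9.53e-05
  y term: (1×0.0123)² = 0.000152
  q term: (2×0.0920)² = 0.0338
  c term: (3×0.0956)² = 0.0822
  z term: (-3×0.0704)² = 0.0446
Total = 0.161. Share from c = 0.0822/0.161 = 0.511.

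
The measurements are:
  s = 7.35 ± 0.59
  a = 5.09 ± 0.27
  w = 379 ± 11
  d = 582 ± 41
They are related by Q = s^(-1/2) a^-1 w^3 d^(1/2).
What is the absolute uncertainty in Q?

For a monomial Q ∝ s^(-1/2), a^-1, w^3, d^(1/2), fractional errors add in quadrature:
  (−½·δs/s)² = (-0.5×0.0803)² = 0.00161;  (-1·δa/a)² = (-1×0.0530)² = 0.00281;  (3·δw/w)² = (3×0.0290)² = 0.00758;  (½·δd/d)² = (0.5×0.0704)² = 0.00124
δQ/Q = √(0.0132) = 0.115
Q = 9.52e+07, so δQ = 0.115 × 9.52e+07 = 1.1e+07.

1.1e+07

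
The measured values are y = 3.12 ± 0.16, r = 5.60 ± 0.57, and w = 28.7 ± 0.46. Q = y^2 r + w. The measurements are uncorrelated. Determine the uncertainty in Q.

7.89

Let p = y^2·r = 54.5. δp/p = √((2·δy/y)² + (1·δr/r)²) = √(0.0105 + 0.0104) = 0.144, so δp = 7.88.
Q = p + w: δQ = √(δp² + δw²) = √(62.0 + 0.212) = 7.89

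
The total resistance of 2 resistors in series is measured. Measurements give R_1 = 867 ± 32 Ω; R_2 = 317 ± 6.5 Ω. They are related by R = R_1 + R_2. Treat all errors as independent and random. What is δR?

32.7 Ω

Absolute uncertainties add in quadrature for a linear combination:
  (δR_1)² = 1020;  (δR_2)² = 42.2
δR = √(1070) = 32.7 Ω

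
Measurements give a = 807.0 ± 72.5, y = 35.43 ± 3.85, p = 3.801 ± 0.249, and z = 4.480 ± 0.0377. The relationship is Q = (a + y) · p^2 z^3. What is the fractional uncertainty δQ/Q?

0.159

Let u = a + y = 842.4. δu = √(δa² + δy²) = √(5260 + 14.8) = 72.6, so δu/u = 0.0862.
Q is then a monomial in u, p, z:
δQ/Q = √((δu/u)² + (2·δp/p)² + (3·δz/z)²) = √(0.00743 + 0.0172 + 0.000637) = 0.159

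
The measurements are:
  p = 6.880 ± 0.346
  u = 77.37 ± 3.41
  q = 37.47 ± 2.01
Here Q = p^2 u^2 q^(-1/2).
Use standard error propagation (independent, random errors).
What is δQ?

Relative error in a monomial: (δQ/Q)² = Σ (nᵢ · δxᵢ/xᵢ)².
  (2·δp/p)² = (2×0.0503)² = 0.0101;  (2·δu/u)² = (2×0.0441)² = 0.00777;  (−½·δq/q)² = (-0.5×0.0536)² = 0.000719
δQ/Q = √(0.0186) = 0.136
Q = 46290, so δQ = 0.136 × 46290 = 6310.

6310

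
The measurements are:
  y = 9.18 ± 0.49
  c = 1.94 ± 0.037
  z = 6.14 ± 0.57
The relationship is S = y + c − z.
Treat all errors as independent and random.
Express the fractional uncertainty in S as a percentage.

S is a linear combination, so absolute uncertainties add in quadrature:
  (δy)² = 0.240;  (δc)² = 0.00137;  (δz)² = 0.325
δS = √(0.566) = 0.753
S = 4.98, so δS/S = 0.753/4.98 = 0.151.

15.1%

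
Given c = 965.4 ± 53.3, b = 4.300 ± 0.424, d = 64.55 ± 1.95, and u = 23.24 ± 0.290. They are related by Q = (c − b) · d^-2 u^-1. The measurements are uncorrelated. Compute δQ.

0.000823

Let w = c − b = 961.1. δw = √(δc² + δb²) = √(2840 + 0.180) = 53.3, so δw/w = 0.0555.
Q is then a monomial in w, d, u:
δQ/Q = √((δw/w)² + (-2·δd/d)² + (-1·δu/u)²) = √(0.00308 + 0.00365 + 0.000156) = 0.0830
Q = 0.009925, so δQ = 0.0830 × 0.009925 = 0.000823.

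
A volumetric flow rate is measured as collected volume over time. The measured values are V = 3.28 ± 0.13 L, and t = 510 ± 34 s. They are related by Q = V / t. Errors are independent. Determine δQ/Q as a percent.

7.76%

Since Q is a product/quotient, work with relative uncertainties:
  (1·δV/V)² = (1×0.0396)² = 0.00157;  (-1·δt/t)² = (-1×0.0667)² = 0.00444
δQ/Q = √(0.00602) = 0.0776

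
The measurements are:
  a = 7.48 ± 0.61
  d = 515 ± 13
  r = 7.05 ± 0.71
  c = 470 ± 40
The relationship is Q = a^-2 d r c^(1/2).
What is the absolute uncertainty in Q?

Q is a product of powers, so relative uncertainties combine in quadrature:
  (-2·δa/a)² = (-2×0.0816)² = 0.0266;  (1·δd/d)² = (1×0.0252)² = 0.000637;  (1·δr/r)² = (1×0.101)² = 0.0101;  (½·δc/c)² = (0.5×0.0851)² = 0.00181
δQ/Q = √(0.0392) = 0.198
Q = 1410, so δQ = 0.198 × 1410 = 279.

279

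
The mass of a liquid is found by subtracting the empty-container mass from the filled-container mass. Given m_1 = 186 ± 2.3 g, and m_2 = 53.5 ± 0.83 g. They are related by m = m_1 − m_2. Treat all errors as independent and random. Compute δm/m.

For a sum/difference, combine absolute errors in quadrature:
  (δm_1)² = 5.29;  (δm_2)² = 0.689
δm = √(5.98) = 2.45 g
m = 132 g, so δm/m = 2.45/132 = 0.0185.

0.0185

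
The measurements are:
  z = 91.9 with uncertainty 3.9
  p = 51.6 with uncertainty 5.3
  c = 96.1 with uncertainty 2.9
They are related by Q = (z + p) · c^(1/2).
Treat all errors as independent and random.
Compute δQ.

Let u = z + p = 144. δu = √(δz² + δp²) = √(15.2 + 28.1) = 6.58, so δu/u = 0.0459.
Q is then a monomial in u, c:
δQ/Q = √((δu/u)² + (½·δc/c)²) = √(0.00210 + 0.000228) = 0.0483
Q = 1410, so δQ = 0.0483 × 1410 = 67.9.

67.9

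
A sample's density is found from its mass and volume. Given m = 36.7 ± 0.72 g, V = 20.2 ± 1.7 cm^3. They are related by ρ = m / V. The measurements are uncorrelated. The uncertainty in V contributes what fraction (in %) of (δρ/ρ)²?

(δρ/ρ)² = (1·δm/m)² + (-1·δV/V)²
  m term: (1×0.0196)² = 0.000385
  V term: (-1×0.0842)² = 0.00708
Total = 0.00747. Share from V = 0.00708/0.00747 = 0.948.

94.8%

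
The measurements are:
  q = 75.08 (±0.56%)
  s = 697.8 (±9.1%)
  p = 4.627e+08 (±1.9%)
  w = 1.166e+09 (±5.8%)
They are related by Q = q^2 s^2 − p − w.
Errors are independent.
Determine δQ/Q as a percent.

Let h = q^2·s^2 = 2.745e+09. δh/h = √((2·δq/q)² + (2·δs/s)²) = √(0.000125 + 0.0331) = 0.182, so δh = 5e+08.
Q = h − p − w: δQ = √(δh² + δp² + δw²) = √(2.5e+17 + 7.73e+13 + 4.57e+15) = 5.05e+08
Q = 1.116e+09, so δQ/Q = 5.05e+08/1.116e+09 = 0.453.

45.3%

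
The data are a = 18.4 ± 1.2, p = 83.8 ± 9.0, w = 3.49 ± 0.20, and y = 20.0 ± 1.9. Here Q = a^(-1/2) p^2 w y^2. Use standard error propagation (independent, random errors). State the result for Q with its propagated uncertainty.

Q is a product of powers, so relative uncertainties combine in quadrature:
  (−½·δa/a)² = (-0.5×0.0652)² = 0.00106;  (2·δp/p)² = (2×0.107)² = 0.0461;  (1·δw/w)² = (1×0.0573)² = 0.00328;  (2·δy/y)² = (2×0.0950)² = 0.0361
δQ/Q = √(0.0866) = 0.294
Q = 2.29e+06, so δQ = 0.294 × 2.29e+06 = 6.72e+05.

(2.29 ± 0.672) × 10^6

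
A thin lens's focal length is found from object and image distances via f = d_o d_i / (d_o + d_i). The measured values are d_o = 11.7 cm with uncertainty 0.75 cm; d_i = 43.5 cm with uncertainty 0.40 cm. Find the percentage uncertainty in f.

∂f/∂d_o = (d_i/(d_o+d_i))² = 0.621;  ∂f/∂d_i = (d_o/(d_o+d_i))² = 0.0449
δf = √((∂f/∂d_o · δd_o)² + (∂f/∂d_i · δd_i)²) = √(0.217 + 0.000323) = 0.466 cm
f = 9.22 cm, so δf/f = 0.466/9.22 = 0.0506.

5.06%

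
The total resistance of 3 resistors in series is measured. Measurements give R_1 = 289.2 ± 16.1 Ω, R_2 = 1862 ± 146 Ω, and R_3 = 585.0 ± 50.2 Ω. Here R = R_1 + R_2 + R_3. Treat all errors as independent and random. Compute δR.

155 Ω

Sums and differences: (δR)² = Σ (cᵢ δxᵢ)².
  (δR_1)² = 259;  (δR_2)² = 21300;  (δR_3)² = 2520
δR = √(24100) = 155 Ω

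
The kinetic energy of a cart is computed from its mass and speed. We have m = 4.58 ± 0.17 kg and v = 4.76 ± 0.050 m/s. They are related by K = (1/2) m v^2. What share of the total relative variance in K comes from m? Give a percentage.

(δK/K)² = (1·δm/m)² + (2·δv/v)²
  m term: (1×0.0371)² = 0.00138
  v term: (2×0.0105)² = 0.000441
Total = 0.00182. Share from m = 0.00138/0.00182 = 0.757.

75.7%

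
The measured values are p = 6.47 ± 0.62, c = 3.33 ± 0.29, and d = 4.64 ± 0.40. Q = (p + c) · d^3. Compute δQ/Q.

0.268

Let u = p + c = 9.80. δu = √(δp² + δc²) = √(0.384 + 0.0841) = 0.684, so δu/u = 0.0698.
Q is then a monomial in u, d:
δQ/Q = √((δu/u)² + (3·δd/d)²) = √(0.00488 + 0.0669) = 0.268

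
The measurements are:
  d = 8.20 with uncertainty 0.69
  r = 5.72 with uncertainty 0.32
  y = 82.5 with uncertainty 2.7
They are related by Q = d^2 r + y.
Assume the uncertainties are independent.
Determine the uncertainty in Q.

Let p = d^2·r = 385. δp/p = √((2·δd/d)² + (1·δr/r)²) = √(0.0283 + 0.00313) = 0.177, so δp = 68.2.
Q = p + y: δQ = √(δp² + δy²) = √(4650 + 7.29) = 68.3

68.3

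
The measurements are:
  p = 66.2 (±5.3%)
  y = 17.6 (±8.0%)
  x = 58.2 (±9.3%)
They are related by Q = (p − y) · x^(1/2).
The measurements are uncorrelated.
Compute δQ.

33.6

Let u = p − y = 48.6. δu = √(δp² + δy²) = √(12.3 + 1.98) = 3.78, so δu/u = 0.0778.
Q is then a monomial in u, x:
δQ/Q = √((δu/u)² + (½·δx/x)²) = √(0.00605 + 0.00216) = 0.0906
Q = 371, so δQ = 0.0906 × 371 = 33.6.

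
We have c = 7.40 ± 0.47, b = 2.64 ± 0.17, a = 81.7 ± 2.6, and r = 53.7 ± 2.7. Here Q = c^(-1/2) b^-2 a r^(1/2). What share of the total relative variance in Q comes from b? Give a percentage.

(δQ/Q)² = (−½·δc/c)² + (-2·δb/b)² + (1·δa/a)² + (½·δr/r)²
  c term: (-0.5×0.0635)² = 0.00101
  b term: (-2×0.0644)² = 0.0166
  a term: (1×0.0318)² = 0.00101
  r term: (0.5×0.0503)² = 0.000632
Total = 0.0192. Share from b = 0.0166/0.0192 = 0.862.

86.2%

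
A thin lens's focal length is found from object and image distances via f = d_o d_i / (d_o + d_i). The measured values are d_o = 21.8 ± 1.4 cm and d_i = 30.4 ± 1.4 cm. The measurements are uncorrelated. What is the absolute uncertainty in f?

0.534 cm

∂f/∂d_o = (d_i/(d_o+d_i))² = 0.339;  ∂f/∂d_i = (d_o/(d_o+d_i))² = 0.174
δf = √((∂f/∂d_o · δd_o)² + (∂f/∂d_i · δd_i)²) = √(0.225 + 0.0596) = 0.534 cm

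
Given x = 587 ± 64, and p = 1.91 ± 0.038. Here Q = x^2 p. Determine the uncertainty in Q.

1.44e+05

Relative error in a monomial: (δQ/Q)² = Σ (nᵢ · δxᵢ/xᵢ)².
  (2·δx/x)² = (2×0.109)² = 0.0475;  (1·δp/p)² = (1×0.0199)² = 0.000396
δQ/Q = √(0.0479) = 0.219
Q = 6.58e+05, so δQ = 0.219 × 6.58e+05 = 1.44e+05.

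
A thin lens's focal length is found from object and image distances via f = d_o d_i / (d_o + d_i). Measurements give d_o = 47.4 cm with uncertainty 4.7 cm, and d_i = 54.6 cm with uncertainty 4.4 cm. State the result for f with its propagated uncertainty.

∂f/∂d_o = (d_i/(d_o+d_i))² = 0.287;  ∂f/∂d_i = (d_o/(d_o+d_i))² = 0.216
δf = √((∂f/∂d_o · δd_o)² + (∂f/∂d_i · δd_i)²) = √(1.81 + 0.903) = 1.65 cm
f = 25.4 cm.

25.4 ± 1.65 cm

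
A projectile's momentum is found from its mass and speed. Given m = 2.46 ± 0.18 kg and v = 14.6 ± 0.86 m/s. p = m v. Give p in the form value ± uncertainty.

35.9 ± 3.37 kg·m/s

Products/powers → add relative errors in quadrature, weighted by exponent:
  (1·δm/m)² = (1×0.0732)² = 0.00535;  (1·δv/v)² = (1×0.0589)² = 0.00347
δp/p = √(0.00882) = 0.0939
p = 35.9 kg·m/s, so δp = 0.0939 × 35.9 = 3.37 kg·m/s.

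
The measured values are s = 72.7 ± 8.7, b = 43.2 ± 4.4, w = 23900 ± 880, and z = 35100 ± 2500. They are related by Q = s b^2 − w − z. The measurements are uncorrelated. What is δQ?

32200

Let p = s·b^2 = 1.36e+05. δp/p = √((1·δs/s)² + (2·δb/b)²) = √(0.0143 + 0.0415) = 0.236, so δp = 32100.
Q = p − w − z: δQ = √(δp² + δw² + δz²) = √(1.03e+09 + 7.74e+05 + 6.25e+06) = 32200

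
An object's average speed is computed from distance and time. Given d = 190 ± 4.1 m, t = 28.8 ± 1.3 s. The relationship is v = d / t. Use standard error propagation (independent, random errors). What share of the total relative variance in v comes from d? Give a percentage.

(δv/v)² = (1·δd/d)² + (-1·δt/t)²
  d term: (1×0.0216)² = 0.000466
  t term: (-1×0.0451)² = 0.00204
Total = 0.00250. Share from d = 0.000466/0.00250 = 0.186.

18.6%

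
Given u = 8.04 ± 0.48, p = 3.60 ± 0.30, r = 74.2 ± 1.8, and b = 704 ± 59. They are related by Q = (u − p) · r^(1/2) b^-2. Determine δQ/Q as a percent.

21.1%

Let w = u − p = 4.44. δw = √(δu² + δp²) = √(0.230 + 0.0900) = 0.566, so δw/w = 0.127.
Q is then a monomial in w, r, b:
δQ/Q = √((δw/w)² + (½·δr/r)² + (-2·δb/b)²) = √(0.0163 + 0.000147 + 0.0281) = 0.211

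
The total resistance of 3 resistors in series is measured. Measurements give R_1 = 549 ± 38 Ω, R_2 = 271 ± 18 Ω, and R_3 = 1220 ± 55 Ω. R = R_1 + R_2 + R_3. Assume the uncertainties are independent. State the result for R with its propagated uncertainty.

Absolute uncertainties add in quadrature for a linear combination:
  (δR_1)² = 1440;  (δR_2)² = 324;  (δR_3)² = 3020
δR = √(4790) = 69.2 Ω
R = 2040 Ω.

2040 ± 69.2 Ω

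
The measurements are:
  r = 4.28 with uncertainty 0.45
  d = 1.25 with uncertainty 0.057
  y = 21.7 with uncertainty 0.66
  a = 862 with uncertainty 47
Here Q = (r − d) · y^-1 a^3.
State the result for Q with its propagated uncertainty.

(8.94 ± 2.00) × 10^7

Let u = r − d = 3.03. δu = √(δr² + δd²) = √(0.203 + 0.00325) = 0.454, so δu/u = 0.150.
Q is then a monomial in u, y, a:
δQ/Q = √((δu/u)² + (-1·δy/y)² + (3·δa/a)²) = √(0.0224 + 0.000925 + 0.0268) = 0.224
Q = 8.94e+07, so δQ = 0.224 × 8.94e+07 = 2e+07.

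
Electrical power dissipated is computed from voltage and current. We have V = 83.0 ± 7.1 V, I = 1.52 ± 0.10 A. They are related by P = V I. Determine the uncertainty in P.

Since P is a product/quotient, work with relative uncertainties:
  (1·δV/V)² = (1×0.0855)² = 0.00732;  (1·δI/I)² = (1×0.0658)² = 0.00433
δP/P = √(0.0116) = 0.108
P = 126 W, so δP = 0.108 × 126 = 13.6 W.

13.6 W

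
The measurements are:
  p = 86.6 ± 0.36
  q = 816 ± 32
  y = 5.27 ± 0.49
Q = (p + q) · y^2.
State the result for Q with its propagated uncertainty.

25100 ± 4750

Let u = p + q = 903. δu = √(δp² + δq²) = √(0.130 + 1020) = 32.0, so δu/u = 0.0355.
Q is then a monomial in u, y:
δQ/Q = √((δu/u)² + (2·δy/y)²) = √(0.00126 + 0.0346) = 0.189
Q = 25100, so δQ = 0.189 × 25100 = 4750.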